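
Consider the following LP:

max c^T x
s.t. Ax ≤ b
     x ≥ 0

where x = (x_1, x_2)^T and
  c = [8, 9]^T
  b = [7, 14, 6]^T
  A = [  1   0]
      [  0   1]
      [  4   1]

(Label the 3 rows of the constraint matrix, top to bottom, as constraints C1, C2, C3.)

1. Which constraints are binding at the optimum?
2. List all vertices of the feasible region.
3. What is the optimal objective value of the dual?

1. C3, x_1 ≥ 0
2. (0, 0), (1.5, 0), (0, 6)
3. 54 (by strong duality, equal to the primal optimum)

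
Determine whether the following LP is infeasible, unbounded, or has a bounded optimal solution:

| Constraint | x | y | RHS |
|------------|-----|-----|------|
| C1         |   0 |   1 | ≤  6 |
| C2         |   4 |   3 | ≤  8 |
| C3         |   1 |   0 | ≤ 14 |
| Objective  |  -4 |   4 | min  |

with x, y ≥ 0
The point (2, 0) satisfies every constraint, so the LP is feasible; the constraints give x ≤ 14 and y ≤ 6, which with x, y ≥ 0 keep the feasible region inside a bounded box. A feasible, bounded LP attains a finite optimum at a vertex.

The LP has an optimal solution: (2, 0) with z = -8.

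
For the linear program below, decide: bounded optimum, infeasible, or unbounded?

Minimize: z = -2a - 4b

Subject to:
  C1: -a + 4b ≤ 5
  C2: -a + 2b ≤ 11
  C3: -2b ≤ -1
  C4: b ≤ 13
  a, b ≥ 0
Feasible point: (0, 1) satisfies every constraint, so the LP is feasible.
Direction d = (1, 0): for each constraint row a, a·d ≤ 0 —
  (-1)(1) + (4)(0) = -1 ≤ 0
  (-1)(1) + (2)(0) = -1 ≤ 0
  (0)(1) + (-2)(0) = 0 ≤ 0
  (0)(1) + (1)(0) = 0 ≤ 0
and d ≥ 0, so (0, 1) + t·d stays feasible for every t ≥ 0. Along this ray z = -2a - 4b changes by -2 per unit t, so z → −∞.

Unbounded — the objective can decrease without bound over the feasible region.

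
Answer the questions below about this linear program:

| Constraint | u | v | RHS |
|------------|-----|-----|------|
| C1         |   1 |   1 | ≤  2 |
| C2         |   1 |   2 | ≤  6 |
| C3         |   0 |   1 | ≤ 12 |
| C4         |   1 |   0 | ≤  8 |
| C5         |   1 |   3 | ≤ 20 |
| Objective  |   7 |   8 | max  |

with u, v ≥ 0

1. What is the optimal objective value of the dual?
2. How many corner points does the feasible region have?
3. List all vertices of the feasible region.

1. 16 (by strong duality, equal to the primal optimum)
2. 3
3. (0, 0), (2, 0), (0, 2)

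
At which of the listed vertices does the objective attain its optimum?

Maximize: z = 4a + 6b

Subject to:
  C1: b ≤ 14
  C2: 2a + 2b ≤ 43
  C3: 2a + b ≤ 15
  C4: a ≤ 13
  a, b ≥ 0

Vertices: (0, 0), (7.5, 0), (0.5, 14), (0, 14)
(0.5, 14) with z = 86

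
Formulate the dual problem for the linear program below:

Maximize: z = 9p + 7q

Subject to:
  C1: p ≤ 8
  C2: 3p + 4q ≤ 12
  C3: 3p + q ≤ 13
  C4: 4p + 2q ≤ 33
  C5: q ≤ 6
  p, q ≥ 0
Minimize: z = 8y1 + 12y2 + 13y3 + 33y4 + 6y5

Subject to:
  C1: -y1 - 3y2 - 3y3 - 4y4 ≤ -9
  C2: -4y2 - y3 - 2y4 - y5 ≤ -7
  y1, y2, y3, y4, y5 ≥ 0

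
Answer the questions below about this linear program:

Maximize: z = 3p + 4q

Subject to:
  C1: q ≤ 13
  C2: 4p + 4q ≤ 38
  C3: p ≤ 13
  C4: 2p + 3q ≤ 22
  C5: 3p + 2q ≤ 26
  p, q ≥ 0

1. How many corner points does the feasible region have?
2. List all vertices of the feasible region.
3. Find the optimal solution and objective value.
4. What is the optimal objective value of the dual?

1. 5
2. (0, 0), (8.667, 0), (7, 2.5), (6.5, 3), (0, 7.333)
3. p = 6.5, q = 3, z = 31.5
4. 31.5 (by strong duality, equal to the primal optimum)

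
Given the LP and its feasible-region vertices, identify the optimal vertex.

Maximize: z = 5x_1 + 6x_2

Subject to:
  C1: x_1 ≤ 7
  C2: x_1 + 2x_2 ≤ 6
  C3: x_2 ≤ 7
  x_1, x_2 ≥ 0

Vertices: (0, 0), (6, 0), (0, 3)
(6, 0) with z = 30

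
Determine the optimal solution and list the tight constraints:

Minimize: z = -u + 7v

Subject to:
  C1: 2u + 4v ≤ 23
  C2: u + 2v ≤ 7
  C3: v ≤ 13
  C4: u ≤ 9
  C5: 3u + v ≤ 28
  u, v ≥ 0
Optimal: u = 7, v = 0
Slack at optimum:
  C1: slack = 9
  C2: slack = 0 (binding)
  C3: slack = 13
  C4: slack = 2
  C5: slack = 7
  u ≥ 0: u = 7
  v ≥ 0: v = 0 (binding)
Binding constraints: C2, v ≥ 0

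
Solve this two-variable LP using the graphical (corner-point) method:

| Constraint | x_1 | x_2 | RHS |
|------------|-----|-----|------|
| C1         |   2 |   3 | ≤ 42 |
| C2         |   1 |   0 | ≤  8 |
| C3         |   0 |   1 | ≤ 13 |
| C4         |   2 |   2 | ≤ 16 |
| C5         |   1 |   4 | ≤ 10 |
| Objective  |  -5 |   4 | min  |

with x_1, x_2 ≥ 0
x_1 = 8, x_2 = 0, z = -40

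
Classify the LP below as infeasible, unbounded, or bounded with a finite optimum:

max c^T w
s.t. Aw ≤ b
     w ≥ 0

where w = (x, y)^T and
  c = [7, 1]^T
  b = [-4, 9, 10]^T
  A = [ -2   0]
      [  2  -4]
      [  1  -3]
Feasible point: (2, 0) satisfies every constraint, so the LP is feasible.
Direction d = (0, 1): for each constraint row a, a·d ≤ 0 —
  (-2)(0) + (0)(1) = 0 ≤ 0
  (2)(0) + (-4)(1) = -4 ≤ 0
  (1)(0) + (-3)(1) = -3 ≤ 0
and d ≥ 0, so (2, 0) + t·d stays feasible for every t ≥ 0. Along this ray z = 7x + y changes by 1 per unit t, so z → +∞.

Unbounded: there is a feasible ray along which z → +∞.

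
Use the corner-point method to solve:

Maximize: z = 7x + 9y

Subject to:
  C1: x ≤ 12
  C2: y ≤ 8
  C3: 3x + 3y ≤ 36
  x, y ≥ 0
x = 4, y = 8, z = 100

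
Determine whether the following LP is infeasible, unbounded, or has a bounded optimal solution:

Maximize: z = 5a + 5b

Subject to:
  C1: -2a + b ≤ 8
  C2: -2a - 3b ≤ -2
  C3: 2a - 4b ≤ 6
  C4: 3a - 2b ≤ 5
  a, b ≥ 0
Feasible point: (0, 1) satisfies every constraint, so the LP is feasible.
Direction d = (1, 2): for each constraint row a, a·d ≤ 0 —
  (-2)(1) + (1)(2) = 0 ≤ 0
  (-2)(1) + (-3)(2) = -8 ≤ 0
  (2)(1) + (-4)(2) = -6 ≤ 0
  (3)(1) + (-2)(2) = -1 ≤ 0
and d ≥ 0, so (0, 1) + t·d stays feasible for every t ≥ 0. Along this ray z = 5a + 5b changes by 15 per unit t, so z → +∞.

The LP is unbounded; z can be made arbitrarily large.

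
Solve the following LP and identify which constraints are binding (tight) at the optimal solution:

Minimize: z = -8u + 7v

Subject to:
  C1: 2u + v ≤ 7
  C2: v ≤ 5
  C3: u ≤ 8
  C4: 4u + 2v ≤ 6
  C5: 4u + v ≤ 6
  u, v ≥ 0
Optimal: u = 1.5, v = 0
Binding: C4, C5, v ≥ 0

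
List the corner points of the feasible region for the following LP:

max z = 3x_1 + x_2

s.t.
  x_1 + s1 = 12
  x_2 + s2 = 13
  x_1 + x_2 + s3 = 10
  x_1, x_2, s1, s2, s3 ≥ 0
Each vertex is the intersection of two constraint boundaries that also satisfies all remaining constraints:
  x_1 = 0 and x_2 = 0 → (0, 0)
  x_1 + x_2 = 10 and x_2 = 0 → (10, 0)
  x_1 + x_2 = 10 and x_1 = 0 → (0, 10)

Vertices: (0, 0), (10, 0), (0, 10)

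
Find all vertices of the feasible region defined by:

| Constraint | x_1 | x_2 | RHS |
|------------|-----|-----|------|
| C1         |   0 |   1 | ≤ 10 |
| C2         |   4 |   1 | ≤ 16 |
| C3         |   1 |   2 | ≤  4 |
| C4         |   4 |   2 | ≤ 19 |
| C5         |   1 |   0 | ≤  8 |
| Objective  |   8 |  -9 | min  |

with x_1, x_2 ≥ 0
Each vertex is the intersection of two constraint boundaries that also satisfies all remaining constraints:
  x_1 = 0 and x_2 = 0 → (0, 0)
  4x_1 + x_2 = 16 and x_1 + 2x_2 = 4 → (4, 0)
  x_1 + 2x_2 = 4 and x_1 = 0 → (0, 2)

Vertices: (0, 0), (4, 0), (0, 2)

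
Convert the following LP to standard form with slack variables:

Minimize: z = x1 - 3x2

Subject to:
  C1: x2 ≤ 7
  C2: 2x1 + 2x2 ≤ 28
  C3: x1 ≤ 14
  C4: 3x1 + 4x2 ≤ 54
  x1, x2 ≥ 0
min z = x1 - 3x2

s.t.
  x2 + s1 = 7
  2x1 + 2x2 + s2 = 28
  x1 + s3 = 14
  3x1 + 4x2 + s4 = 54
  x1, x2, s1, s2, s3, s4 ≥ 0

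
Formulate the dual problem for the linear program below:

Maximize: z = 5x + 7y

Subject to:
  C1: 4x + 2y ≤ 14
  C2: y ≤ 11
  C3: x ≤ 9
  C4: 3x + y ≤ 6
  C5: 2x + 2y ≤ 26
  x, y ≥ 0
Minimize: z = 14y1 + 11y2 + 9y3 + 6y4 + 26y5

Subject to:
  C1: -4y1 - y3 - 3y4 - 2y5 ≤ -5
  C2: -2y1 - y2 - y4 - 2y5 ≤ -7
  y1, y2, y3, y4, y5 ≥ 0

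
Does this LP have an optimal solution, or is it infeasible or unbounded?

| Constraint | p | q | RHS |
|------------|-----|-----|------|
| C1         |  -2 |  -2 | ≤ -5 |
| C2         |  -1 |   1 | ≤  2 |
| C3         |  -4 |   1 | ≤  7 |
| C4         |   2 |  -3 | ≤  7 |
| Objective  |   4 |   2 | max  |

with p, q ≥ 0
Feasible point: (1, 2) satisfies every constraint, so the LP is feasible.
Direction d = (1, 1): for each constraint row a, a·d ≤ 0 —
  (-2)(1) + (-2)(1) = -4 ≤ 0
  (-1)(1) + (1)(1) = 0 ≤ 0
  (-4)(1) + (1)(1) = -3 ≤ 0
  (2)(1) + (-3)(1) = -1 ≤ 0
and d ≥ 0, so (1, 2) + t·d stays feasible for every t ≥ 0. Along this ray z = 4p + 2q changes by 6 per unit t, so z → +∞.

The LP is unbounded; z can be made arbitrarily large.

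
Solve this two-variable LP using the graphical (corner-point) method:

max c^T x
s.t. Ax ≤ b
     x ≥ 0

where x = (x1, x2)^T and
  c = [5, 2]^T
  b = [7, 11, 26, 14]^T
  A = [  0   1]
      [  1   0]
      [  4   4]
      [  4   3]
x1 = 3.5, x2 = 0, z = 17.5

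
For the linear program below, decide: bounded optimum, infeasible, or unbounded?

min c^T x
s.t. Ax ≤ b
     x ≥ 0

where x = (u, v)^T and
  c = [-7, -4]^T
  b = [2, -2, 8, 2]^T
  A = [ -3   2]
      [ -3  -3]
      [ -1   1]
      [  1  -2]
Feasible point: (0, 1) satisfies every constraint, so the LP is feasible.
Direction d = (1, 1): for each constraint row a, a·d ≤ 0 —
  (-3)(1) + (2)(1) = -1 ≤ 0
  (-3)(1) + (-3)(1) = -6 ≤ 0
  (-1)(1) + (1)(1) = 0 ≤ 0
  (1)(1) + (-2)(1) = -1 ≤ 0
and d ≥ 0, so (0, 1) + t·d stays feasible for every t ≥ 0. Along this ray z = -7u - 4v changes by -11 per unit t, so z → −∞.

Unbounded: there is a feasible ray along which z → −∞.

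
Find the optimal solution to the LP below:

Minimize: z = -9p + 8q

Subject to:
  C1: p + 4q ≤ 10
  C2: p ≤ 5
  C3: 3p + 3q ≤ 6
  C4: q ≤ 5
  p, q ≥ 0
p = 2, q = 0, z = -18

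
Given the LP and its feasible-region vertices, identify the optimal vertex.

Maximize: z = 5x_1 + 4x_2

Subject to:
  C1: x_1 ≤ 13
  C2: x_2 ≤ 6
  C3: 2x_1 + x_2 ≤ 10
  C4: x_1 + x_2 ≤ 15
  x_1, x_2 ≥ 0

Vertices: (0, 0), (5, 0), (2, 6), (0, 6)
(2, 6) with z = 34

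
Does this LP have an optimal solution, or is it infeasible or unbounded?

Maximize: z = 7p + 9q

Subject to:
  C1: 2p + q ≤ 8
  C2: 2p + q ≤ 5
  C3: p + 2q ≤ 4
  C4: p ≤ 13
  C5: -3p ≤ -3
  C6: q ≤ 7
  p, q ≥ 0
The point (2, 1) satisfies every constraint, so the LP is feasible; the constraints give p ≤ 13 and q ≤ 7, which with p, q ≥ 0 keep the feasible region inside a bounded box. A feasible, bounded LP attains a finite optimum at a vertex.

Evaluating z = 7p + 9q at each vertex:
  (1, 0): z = 7
  (2.5, 0): z = 17.5
  (2, 1): z = 23
  (1, 1.5): z = 20.5

Feasible with finite optimum z* = 23 at (2, 1).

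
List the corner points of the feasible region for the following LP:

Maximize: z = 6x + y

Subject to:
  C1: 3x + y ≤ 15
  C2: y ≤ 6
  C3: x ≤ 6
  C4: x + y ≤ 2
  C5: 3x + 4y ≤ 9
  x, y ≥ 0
Each vertex is the intersection of two constraint boundaries that also satisfies all remaining constraints:
  x = 0 and y = 0 → (0, 0)
  x + y = 2 and y = 0 → (2, 0)
  x + y = 2 and x = 0 → (0, 2)

Vertices: (0, 0), (2, 0), (0, 2)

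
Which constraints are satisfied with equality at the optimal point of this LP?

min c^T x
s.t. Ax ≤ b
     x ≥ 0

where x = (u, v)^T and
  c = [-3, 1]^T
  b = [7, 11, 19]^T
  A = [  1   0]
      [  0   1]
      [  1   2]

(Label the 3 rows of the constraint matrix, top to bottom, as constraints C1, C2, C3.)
Optimal: u = 7, v = 0
Binding: C1, v ≥ 0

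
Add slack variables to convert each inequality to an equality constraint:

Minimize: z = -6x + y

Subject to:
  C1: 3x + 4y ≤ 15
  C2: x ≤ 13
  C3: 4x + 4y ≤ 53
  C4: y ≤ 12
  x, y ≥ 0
min z = -6x + y

s.t.
  3x + 4y + s1 = 15
  x + s2 = 13
  4x + 4y + s3 = 53
  y + s4 = 12
  x, y, s1, s2, s3, s4 ≥ 0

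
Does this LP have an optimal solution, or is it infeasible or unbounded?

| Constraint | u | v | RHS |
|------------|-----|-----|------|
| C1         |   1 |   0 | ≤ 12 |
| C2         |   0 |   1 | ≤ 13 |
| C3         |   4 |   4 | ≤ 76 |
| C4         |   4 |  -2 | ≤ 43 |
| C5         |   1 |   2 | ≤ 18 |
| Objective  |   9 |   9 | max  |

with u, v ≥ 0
The point (12, 3) satisfies every constraint, so the LP is feasible; the constraints give u ≤ 12 and v ≤ 13, which with u, v ≥ 0 keep the feasible region inside a bounded box. A feasible, bounded LP attains a finite optimum at a vertex.

Evaluating z = 9u + 9v at each vertex:
  (0, 0): z = 0
  (10.75, 0): z = 96.75
  (12, 2.5): z = 130.5
  (12, 3): z = 135
  (0, 9): z = 81

Feasible with finite optimum z* = 135 at (12, 3).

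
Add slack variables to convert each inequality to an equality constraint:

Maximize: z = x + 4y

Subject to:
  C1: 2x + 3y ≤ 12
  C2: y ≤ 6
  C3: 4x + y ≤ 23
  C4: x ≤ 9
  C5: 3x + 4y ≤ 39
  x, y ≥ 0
max z = x + 4y

s.t.
  2x + 3y + s1 = 12
  y + s2 = 6
  4x + y + s3 = 23
  x + s4 = 9
  3x + 4y + s5 = 39
  x, y, s1, s2, s3, s4, s5 ≥ 0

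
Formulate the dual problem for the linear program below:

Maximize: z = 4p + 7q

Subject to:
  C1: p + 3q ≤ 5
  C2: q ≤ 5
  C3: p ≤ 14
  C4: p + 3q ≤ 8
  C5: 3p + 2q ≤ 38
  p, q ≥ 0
Minimize: z = 5y1 + 5y2 + 14y3 + 8y4 + 38y5

Subject to:
  C1: -y1 - y3 - y4 - 3y5 ≤ -4
  C2: -3y1 - y2 - 3y4 - 2y5 ≤ -7
  y1, y2, y3, y4, y5 ≥ 0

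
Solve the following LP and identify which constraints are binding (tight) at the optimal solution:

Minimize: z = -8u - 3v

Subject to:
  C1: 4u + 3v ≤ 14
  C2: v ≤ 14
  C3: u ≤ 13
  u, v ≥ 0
Optimal: u = 3.5, v = 0
Binding: C1, v ≥ 0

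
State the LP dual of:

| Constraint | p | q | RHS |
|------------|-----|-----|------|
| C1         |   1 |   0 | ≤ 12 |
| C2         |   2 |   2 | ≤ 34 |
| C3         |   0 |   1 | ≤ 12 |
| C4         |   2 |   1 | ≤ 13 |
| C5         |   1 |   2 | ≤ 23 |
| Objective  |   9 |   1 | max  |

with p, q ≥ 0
Minimize: z = 12y1 + 34y2 + 12y3 + 13y4 + 23y5

Subject to:
  C1: -y1 - 2y2 - 2y4 - y5 ≤ -9
  C2: -2y2 - y3 - y4 - 2y5 ≤ -1
  y1, y2, y3, y4, y5 ≥ 0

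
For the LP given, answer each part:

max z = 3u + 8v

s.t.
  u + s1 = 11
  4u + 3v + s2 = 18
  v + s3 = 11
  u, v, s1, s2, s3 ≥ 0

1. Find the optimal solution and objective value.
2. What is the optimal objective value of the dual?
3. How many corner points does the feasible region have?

1. u = 0, v = 6, z = 48
2. 48 (by strong duality, equal to the primal optimum)
3. 3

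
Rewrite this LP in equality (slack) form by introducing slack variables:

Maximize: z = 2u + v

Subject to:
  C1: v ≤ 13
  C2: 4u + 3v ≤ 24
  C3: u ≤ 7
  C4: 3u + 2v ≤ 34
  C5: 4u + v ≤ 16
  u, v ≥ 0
max z = 2u + v

s.t.
  v + s1 = 13
  4u + 3v + s2 = 24
  u + s3 = 7
  3u + 2v + s4 = 34
  4u + v + s5 = 16
  u, v, s1, s2, s3, s4, s5 ≥ 0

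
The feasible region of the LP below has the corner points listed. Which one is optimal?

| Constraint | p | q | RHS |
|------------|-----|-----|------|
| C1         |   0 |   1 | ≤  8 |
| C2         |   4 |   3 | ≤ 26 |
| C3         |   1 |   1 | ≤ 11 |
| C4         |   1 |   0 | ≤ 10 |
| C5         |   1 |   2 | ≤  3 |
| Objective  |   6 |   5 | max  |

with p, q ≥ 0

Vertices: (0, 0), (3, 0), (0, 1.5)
(3, 0) with z = 18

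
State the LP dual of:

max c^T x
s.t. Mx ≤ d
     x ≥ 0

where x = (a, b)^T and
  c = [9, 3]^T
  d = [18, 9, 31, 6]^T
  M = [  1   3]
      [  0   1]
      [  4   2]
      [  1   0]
Minimize: z = 18y1 + 9y2 + 31y3 + 6y4

Subject to:
  C1: -y1 - 4y3 - y4 ≤ -9
  C2: -3y1 - y2 - 2y3 ≤ -3
  y1, y2, y3, y4 ≥ 0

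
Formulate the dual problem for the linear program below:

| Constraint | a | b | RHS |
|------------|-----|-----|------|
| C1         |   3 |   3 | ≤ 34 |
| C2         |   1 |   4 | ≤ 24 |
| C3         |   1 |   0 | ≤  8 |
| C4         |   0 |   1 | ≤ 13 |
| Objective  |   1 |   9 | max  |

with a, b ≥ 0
Minimize: z = 34y1 + 24y2 + 8y3 + 13y4

Subject to:
  C1: -3y1 - y2 - y3 ≤ -1
  C2: -3y1 - 4y2 - y4 ≤ -9
  y1, y2, y3, y4 ≥ 0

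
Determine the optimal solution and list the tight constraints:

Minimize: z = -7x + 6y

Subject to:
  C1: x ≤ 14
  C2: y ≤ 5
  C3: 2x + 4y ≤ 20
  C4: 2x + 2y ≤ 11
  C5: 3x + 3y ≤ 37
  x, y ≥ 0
Optimal: x = 5.5, y = 0
Slack at optimum:
  C1: slack = 8.5
  C2: slack = 5
  C3: slack = 9
  C4: slack = 0 (binding)
  C5: slack = 20.5
  x ≥ 0: x = 5.5
  y ≥ 0: y = 0 (binding)
Binding constraints: C4, y ≥ 0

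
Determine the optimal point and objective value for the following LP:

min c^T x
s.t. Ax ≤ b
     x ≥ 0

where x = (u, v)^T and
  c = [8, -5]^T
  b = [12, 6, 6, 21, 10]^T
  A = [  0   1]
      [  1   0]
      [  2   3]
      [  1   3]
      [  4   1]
u = 0, v = 2, z = -10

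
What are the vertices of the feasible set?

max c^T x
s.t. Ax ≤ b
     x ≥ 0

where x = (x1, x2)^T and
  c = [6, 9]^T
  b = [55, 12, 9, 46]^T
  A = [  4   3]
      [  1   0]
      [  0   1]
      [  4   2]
Each vertex is the intersection of two constraint boundaries that also satisfies all remaining constraints:
  x1 = 0 and x2 = 0 → (0, 0)
  4x1 + 2x2 = 46 and x2 = 0 → (11.5, 0)
  4x1 + 3x2 = 55 and x2 = 9 → (7, 9)
  x2 = 9 and x1 = 0 → (0, 9)

Vertices: (0, 0), (11.5, 0), (7, 9), (0, 9)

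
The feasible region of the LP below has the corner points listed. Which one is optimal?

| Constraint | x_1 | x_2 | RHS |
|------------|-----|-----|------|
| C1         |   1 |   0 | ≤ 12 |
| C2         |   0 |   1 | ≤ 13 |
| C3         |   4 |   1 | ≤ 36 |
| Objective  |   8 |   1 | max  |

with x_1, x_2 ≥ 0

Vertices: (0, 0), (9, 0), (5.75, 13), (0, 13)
Evaluating z = 8x_1 + x_2 at each vertex:
  (0, 0): z = 0
  (9, 0): z = 72
  (5.75, 13): z = 59
  (0, 13): z = 13

The largest value is z = 72, attained at (9, 0).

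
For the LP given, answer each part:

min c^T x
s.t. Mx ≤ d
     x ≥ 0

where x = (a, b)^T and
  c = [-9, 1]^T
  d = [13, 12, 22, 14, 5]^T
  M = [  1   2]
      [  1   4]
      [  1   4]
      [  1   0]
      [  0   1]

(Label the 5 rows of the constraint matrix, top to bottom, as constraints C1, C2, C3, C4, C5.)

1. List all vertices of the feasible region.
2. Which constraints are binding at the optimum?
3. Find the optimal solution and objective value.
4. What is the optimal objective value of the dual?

1. (0, 0), (12, 0), (0, 3)
2. C2, b ≥ 0
3. a = 12, b = 0, z = -108
4. -108 (by strong duality, equal to the primal optimum)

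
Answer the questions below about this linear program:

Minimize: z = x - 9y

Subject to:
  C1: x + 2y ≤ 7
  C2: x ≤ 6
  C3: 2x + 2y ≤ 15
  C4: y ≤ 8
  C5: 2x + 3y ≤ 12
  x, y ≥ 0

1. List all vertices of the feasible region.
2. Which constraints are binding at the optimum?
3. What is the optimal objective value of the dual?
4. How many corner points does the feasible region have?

1. (0, 0), (6, 0), (3, 2), (0, 3.5)
2. C1, x ≥ 0
3. -31.5 (by strong duality, equal to the primal optimum)
4. 4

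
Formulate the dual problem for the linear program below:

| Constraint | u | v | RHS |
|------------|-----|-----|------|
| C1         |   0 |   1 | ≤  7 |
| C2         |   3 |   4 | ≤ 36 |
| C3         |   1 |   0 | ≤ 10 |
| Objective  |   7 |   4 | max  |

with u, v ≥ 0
Minimize: z = 7y1 + 36y2 + 10y3

Subject to:
  C1: -3y2 - y3 ≤ -7
  C2: -y1 - 4y2 ≤ -4
  y1, y2, y3 ≥ 0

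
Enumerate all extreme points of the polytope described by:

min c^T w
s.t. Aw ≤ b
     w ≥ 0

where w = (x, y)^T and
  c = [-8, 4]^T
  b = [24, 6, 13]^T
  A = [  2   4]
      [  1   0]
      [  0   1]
Each vertex is the intersection of two constraint boundaries that also satisfies all remaining constraints:
  x = 0 and y = 0 → (0, 0)
  x = 6 and y = 0 → (6, 0)
  2x + 4y = 24 and x = 6 → (6, 3)
  2x + 4y = 24 and x = 0 → (0, 6)

Vertices: (0, 0), (6, 0), (6, 3), (0, 6)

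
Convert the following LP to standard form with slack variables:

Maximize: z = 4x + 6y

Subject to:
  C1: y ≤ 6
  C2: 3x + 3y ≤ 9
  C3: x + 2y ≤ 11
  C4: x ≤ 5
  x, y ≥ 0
max z = 4x + 6y

s.t.
  y + s1 = 6
  3x + 3y + s2 = 9
  x + 2y + s3 = 11
  x + s4 = 5
  x, y, s1, s2, s3, s4 ≥ 0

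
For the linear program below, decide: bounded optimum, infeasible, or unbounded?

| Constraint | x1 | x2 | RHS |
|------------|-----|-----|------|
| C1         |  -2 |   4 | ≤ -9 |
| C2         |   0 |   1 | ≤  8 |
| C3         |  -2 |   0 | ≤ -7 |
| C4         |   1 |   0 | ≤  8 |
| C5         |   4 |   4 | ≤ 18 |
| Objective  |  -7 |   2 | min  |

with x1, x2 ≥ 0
The point (4.5, 0) satisfies every constraint, so the LP is feasible; the constraints give x1 ≤ 8 and x2 ≤ 8, which with x1, x2 ≥ 0 keep the feasible region inside a bounded box. A feasible, bounded LP attains a finite optimum at a vertex.

Evaluating z = -7x1 + 2x2 at each vertex:
  (4.5, 0): z = -31.5

Bounded optimum: z* = -31.5 at (4.5, 0).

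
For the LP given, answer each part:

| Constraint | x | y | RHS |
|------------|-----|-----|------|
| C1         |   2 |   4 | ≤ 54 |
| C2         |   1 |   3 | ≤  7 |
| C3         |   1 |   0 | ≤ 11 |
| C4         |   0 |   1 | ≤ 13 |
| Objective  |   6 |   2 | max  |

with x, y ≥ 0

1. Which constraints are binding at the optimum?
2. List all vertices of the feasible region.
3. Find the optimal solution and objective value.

1. C2, y ≥ 0
2. (0, 0), (7, 0), (0, 2.333)
3. x = 7, y = 0, z = 42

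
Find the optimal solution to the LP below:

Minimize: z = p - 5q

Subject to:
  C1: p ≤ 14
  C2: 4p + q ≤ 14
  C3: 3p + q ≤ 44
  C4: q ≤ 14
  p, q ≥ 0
Each vertex is the intersection of two constraint boundaries that also satisfies all remaining constraints:
  p = 0 and q = 0 → (0, 0)
  4p + q = 14 and q = 0 → (3.5, 0)
  4p + q = 14 and q = 14 → (0, 14)

Evaluating z = p - 5q at each vertex:
  (0, 0): z = 0
  (3.5, 0): z = 3.5
  (0, 14): z = -70

The minimum is at (0, 14) with z = -70.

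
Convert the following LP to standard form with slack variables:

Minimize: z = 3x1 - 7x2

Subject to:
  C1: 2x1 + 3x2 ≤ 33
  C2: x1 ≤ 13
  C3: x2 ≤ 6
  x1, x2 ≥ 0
min z = 3x1 - 7x2

s.t.
  2x1 + 3x2 + s1 = 33
  x1 + s2 = 13
  x2 + s3 = 6
  x1, x2, s1, s2, s3 ≥ 0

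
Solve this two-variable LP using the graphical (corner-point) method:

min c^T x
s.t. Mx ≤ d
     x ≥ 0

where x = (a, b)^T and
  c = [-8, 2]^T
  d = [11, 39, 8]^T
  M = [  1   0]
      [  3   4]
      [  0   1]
a = 11, b = 0, z = -88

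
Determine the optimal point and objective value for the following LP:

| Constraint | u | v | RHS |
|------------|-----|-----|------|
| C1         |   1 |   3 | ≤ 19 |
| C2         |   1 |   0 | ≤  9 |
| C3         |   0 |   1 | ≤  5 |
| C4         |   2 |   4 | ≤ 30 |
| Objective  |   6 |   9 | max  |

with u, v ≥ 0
Each vertex is the intersection of two constraint boundaries that also satisfies all remaining constraints:
  u = 0 and v = 0 → (0, 0)
  u = 9 and v = 0 → (9, 0)
  u = 9 and 2u + 4v = 30 → (9, 3)
  u + 3v = 19 and 2u + 4v = 30 → (7, 4)
  u + 3v = 19 and v = 5 → (4, 5)
  v = 5 and u = 0 → (0, 5)

Evaluating z = 6u + 9v at each vertex:
  (0, 0): z = 0
  (9, 0): z = 54
  (9, 3): z = 81
  (7, 4): z = 78
  (4, 5): z = 69
  (0, 5): z = 45

The maximum is at (9, 3) with z = 81.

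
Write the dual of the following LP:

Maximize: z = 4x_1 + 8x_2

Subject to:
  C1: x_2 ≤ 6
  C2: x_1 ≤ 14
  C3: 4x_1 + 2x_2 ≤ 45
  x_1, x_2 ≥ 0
Minimize: z = 6y1 + 14y2 + 45y3

Subject to:
  C1: -y2 - 4y3 ≤ -4
  C2: -y1 - 2y3 ≤ -8
  y1, y2, y3 ≥ 0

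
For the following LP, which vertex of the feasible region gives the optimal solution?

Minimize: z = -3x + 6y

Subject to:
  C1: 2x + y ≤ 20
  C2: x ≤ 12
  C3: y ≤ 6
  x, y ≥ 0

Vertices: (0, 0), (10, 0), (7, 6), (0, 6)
(10, 0) with z = -30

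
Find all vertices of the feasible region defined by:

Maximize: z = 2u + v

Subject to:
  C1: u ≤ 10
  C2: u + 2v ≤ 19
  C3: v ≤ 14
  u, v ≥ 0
Each vertex is the intersection of two constraint boundaries that also satisfies all remaining constraints:
  u = 0 and v = 0 → (0, 0)
  u = 10 and v = 0 → (10, 0)
  u = 10 and u + 2v = 19 → (10, 4.5)
  u + 2v = 19 and u = 0 → (0, 9.5)

Vertices: (0, 0), (10, 0), (10, 4.5), (0, 9.5)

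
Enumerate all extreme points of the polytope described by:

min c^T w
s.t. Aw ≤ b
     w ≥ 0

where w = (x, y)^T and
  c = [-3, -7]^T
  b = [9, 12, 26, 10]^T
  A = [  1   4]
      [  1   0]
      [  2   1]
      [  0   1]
Each vertex is the intersection of two constraint boundaries that also satisfies all remaining constraints:
  x = 0 and y = 0 → (0, 0)
  x + 4y = 9 and y = 0 → (9, 0)
  x + 4y = 9 and x = 0 → (0, 2.25)

Vertices: (0, 0), (9, 0), (0, 2.25)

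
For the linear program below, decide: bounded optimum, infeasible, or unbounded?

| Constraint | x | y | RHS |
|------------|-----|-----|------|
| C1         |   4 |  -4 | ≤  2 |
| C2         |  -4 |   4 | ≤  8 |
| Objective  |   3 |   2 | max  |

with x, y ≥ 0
Feasible point: (0, 0) satisfies every constraint, so the LP is feasible.
Direction d = (1, 1): for each constraint row a, a·d ≤ 0 —
  (4)(1) + (-4)(1) = 0 ≤ 0
  (-4)(1) + (4)(1) = 0 ≤ 0
and d ≥ 0, so (0, 0) + t·d stays feasible for every t ≥ 0. Along this ray z = 3x + 2y changes by 5 per unit t, so z → +∞.

Unbounded — the objective can increase without bound over the feasible region.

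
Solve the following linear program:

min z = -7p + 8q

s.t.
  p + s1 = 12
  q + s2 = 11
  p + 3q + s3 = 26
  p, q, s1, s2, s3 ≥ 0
Each vertex is the intersection of two constraint boundaries that also satisfies all remaining constraints:
  p = 0 and q = 0 → (0, 0)
  p = 12 and q = 0 → (12, 0)
  p = 12 and p + 3q = 26 → (12, 4.667)
  p + 3q = 26 and p = 0 → (0, 8.667)

Evaluating z = -7p + 8q at each vertex:
  (0, 0): z = 0
  (12, 0): z = -84
  (12, 4.667): z = -46.67
  (0, 8.667): z = 69.33

The minimum is at (12, 0) with z = -84.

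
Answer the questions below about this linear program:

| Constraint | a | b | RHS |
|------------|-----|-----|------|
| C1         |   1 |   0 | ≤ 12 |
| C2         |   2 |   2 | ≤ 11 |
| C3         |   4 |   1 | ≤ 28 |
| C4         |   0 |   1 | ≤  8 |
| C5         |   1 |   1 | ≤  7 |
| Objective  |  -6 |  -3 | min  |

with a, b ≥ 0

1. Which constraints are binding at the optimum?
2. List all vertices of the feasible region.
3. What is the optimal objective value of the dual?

1. C2, b ≥ 0
2. (0, 0), (5.5, 0), (0, 5.5)
3. -33 (by strong duality, equal to the primal optimum)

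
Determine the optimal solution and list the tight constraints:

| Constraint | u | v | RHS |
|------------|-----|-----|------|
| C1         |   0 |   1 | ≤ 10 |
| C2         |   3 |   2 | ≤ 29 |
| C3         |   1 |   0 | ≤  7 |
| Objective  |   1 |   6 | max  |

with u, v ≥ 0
Optimal: u = 3, v = 10
Slack at optimum:
  C1: slack = 0 (binding)
  C2: slack = 0 (binding)
  C3: slack = 4
  u ≥ 0: u = 3
  v ≥ 0: v = 10
Binding constraints: C1, C2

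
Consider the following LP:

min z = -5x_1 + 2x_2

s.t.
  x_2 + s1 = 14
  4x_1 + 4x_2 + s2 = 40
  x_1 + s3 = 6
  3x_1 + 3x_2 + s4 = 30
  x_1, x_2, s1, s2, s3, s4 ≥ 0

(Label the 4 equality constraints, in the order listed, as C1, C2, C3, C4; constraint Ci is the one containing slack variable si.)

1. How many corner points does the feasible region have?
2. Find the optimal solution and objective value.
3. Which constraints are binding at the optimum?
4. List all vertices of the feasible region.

1. 4
2. x_1 = 6, x_2 = 0, z = -30
3. C3, x_2 ≥ 0
4. (0, 0), (6, 0), (6, 4), (0, 10)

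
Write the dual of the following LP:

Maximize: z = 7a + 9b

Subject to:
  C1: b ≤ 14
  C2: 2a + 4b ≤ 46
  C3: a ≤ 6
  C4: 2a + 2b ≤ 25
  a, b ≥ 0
Minimize: z = 14y1 + 46y2 + 6y3 + 25y4

Subject to:
  C1: -2y2 - y3 - 2y4 ≤ -7
  C2: -y1 - 4y2 - 2y4 ≤ -9
  y1, y2, y3, y4 ≥ 0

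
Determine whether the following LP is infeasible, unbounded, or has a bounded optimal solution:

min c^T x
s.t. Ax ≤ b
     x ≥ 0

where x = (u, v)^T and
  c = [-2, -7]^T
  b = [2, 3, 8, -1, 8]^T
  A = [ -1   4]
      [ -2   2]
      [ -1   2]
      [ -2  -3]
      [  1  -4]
Feasible point: (1, 0) satisfies every constraint, so the LP is feasible.
Direction d = (4, 1): for each constraint row a, a·d ≤ 0 —
  (-1)(4) + (4)(1) = 0 ≤ 0
  (-2)(4) + (2)(1) = -6 ≤ 0
  (-1)(4) + (2)(1) = -2 ≤ 0
  (-2)(4) + (-3)(1) = -11 ≤ 0
  (1)(4) + (-4)(1) = 0 ≤ 0
and d ≥ 0, so (1, 0) + t·d stays feasible for every t ≥ 0. Along this ray z = -2u - 7v changes by -15 per unit t, so z → −∞.

The LP is unbounded; z can be made arbitrarily small.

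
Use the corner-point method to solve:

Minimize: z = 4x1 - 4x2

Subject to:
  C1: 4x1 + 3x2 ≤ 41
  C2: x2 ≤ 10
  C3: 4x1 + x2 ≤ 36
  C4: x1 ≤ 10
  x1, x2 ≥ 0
Each vertex is the intersection of two constraint boundaries that also satisfies all remaining constraints:
  x1 = 0 and x2 = 0 → (0, 0)
  4x1 + x2 = 36 and x2 = 0 → (9, 0)
  4x1 + 3x2 = 41 and 4x1 + x2 = 36 → (8.375, 2.5)
  4x1 + 3x2 = 41 and x2 = 10 → (2.75, 10)
  x2 = 10 and x1 = 0 → (0, 10)

Evaluating z = 4x1 - 4x2 at each vertex:
  (0, 0): z = 0
  (9, 0): z = 36
  (8.375, 2.5): z = 23.5
  (2.75, 10): z = -29
  (0, 10): z = -40

The minimum is at (0, 10) with z = -40.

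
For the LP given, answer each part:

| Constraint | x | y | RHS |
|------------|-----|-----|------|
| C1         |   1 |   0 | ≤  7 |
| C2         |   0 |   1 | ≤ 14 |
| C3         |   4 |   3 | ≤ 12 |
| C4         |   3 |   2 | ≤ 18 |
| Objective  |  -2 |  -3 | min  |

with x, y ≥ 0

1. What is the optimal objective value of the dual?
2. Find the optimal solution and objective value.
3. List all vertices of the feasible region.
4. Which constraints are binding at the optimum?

1. -12 (by strong duality, equal to the primal optimum)
2. x = 0, y = 4, z = -12
3. (0, 0), (3, 0), (0, 4)
4. C3, x ≥ 0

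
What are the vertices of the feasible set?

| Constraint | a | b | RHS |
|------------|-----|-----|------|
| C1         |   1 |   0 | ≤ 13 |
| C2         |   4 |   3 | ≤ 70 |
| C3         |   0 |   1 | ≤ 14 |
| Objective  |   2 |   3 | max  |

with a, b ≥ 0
Each vertex is the intersection of two constraint boundaries that also satisfies all remaining constraints:
  a = 0 and b = 0 → (0, 0)
  a = 13 and b = 0 → (13, 0)
  a = 13 and 4a + 3b = 70 → (13, 6)
  4a + 3b = 70 and b = 14 → (7, 14)
  b = 14 and a = 0 → (0, 14)

Vertices: (0, 0), (13, 0), (13, 6), (7, 14), (0, 14)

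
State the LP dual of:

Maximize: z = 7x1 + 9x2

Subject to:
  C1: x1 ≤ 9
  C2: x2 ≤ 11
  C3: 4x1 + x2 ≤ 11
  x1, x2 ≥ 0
Minimize: z = 9y1 + 11y2 + 11y3

Subject to:
  C1: -y1 - 4y3 ≤ -7
  C2: -y2 - y3 ≤ -9
  y1, y2, y3 ≥ 0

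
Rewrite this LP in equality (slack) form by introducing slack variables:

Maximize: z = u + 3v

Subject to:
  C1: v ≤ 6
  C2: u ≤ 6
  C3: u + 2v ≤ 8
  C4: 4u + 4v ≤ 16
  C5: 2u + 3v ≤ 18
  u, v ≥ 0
max z = u + 3v

s.t.
  v + s1 = 6
  u + s2 = 6
  u + 2v + s3 = 8
  4u + 4v + s4 = 16
  2u + 3v + s5 = 18
  u, v, s1, s2, s3, s4, s5 ≥ 0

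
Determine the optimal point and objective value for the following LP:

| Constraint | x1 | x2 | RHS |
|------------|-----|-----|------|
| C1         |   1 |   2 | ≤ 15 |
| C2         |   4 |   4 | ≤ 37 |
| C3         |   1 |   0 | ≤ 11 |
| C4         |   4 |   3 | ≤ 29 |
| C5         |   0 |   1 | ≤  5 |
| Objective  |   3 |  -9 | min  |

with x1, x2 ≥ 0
x1 = 0, x2 = 5, z = -45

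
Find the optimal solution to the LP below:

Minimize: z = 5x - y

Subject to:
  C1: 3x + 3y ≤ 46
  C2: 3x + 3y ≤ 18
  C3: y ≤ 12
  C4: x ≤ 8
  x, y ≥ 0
Each vertex is the intersection of two constraint boundaries that also satisfies all remaining constraints:
  x = 0 and y = 0 → (0, 0)
  3x + 3y = 18 and y = 0 → (6, 0)
  3x + 3y = 18 and x = 0 → (0, 6)

Evaluating z = 5x - y at each vertex:
  (0, 0): z = 0
  (6, 0): z = 30
  (0, 6): z = -6

The minimum is at (0, 6) with z = -6.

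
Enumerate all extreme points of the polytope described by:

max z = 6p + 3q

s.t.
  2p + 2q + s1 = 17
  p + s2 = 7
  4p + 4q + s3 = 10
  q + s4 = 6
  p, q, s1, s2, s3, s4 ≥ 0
Each vertex is the intersection of two constraint boundaries that also satisfies all remaining constraints:
  p = 0 and q = 0 → (0, 0)
  4p + 4q = 10 and q = 0 → (2.5, 0)
  4p + 4q = 10 and p = 0 → (0, 2.5)

Vertices: (0, 0), (2.5, 0), (0, 2.5)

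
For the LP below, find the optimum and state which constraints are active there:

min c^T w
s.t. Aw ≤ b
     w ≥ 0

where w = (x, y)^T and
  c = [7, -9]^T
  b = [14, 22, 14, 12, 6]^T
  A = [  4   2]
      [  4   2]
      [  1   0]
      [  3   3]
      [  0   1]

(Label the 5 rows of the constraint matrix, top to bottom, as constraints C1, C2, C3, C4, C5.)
Optimal: x = 0, y = 4
Binding: C4, x ≥ 0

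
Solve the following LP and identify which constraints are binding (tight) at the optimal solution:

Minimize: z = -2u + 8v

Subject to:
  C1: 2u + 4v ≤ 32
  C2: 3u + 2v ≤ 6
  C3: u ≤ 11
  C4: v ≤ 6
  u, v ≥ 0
Optimal: u = 2, v = 0
Binding: C2, v ≥ 0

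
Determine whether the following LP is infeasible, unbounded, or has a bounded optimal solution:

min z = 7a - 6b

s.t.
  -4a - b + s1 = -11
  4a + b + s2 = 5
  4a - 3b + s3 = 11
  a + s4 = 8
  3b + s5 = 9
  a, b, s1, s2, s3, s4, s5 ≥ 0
The row 4a + b + s2 = 5 with s2 ≥ 0 requires 4a + b ≤ 5, while the row -4a - b + s1 = -11 with s1 ≥ 0 is equivalent to 4a + b ≥ 11. Together they would need 11 ≤ 4a + b ≤ 5, which is impossible since 11 > 5. No point satisfies all constraints.

Infeasible — the constraint set is empty.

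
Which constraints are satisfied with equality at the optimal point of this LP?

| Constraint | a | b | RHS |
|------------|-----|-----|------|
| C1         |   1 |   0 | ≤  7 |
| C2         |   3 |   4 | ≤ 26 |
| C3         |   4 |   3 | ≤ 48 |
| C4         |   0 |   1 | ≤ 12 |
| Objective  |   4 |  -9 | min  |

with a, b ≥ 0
Optimal: a = 0, b = 6.5
Binding: C2, a ≥ 0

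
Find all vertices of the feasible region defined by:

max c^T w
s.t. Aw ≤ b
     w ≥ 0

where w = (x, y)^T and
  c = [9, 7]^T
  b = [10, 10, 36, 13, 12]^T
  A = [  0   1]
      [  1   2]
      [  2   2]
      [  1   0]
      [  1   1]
Each vertex is the intersection of two constraint boundaries that also satisfies all remaining constraints:
  x = 0 and y = 0 → (0, 0)
  x + 2y = 10 and y = 0 → (10, 0)
  x + 2y = 10 and x = 0 → (0, 5)

Vertices: (0, 0), (10, 0), (0, 5)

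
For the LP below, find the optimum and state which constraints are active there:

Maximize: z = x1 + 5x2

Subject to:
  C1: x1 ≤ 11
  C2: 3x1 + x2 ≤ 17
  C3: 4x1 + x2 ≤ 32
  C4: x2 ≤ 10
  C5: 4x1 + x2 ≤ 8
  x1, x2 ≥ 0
Optimal: x1 = 0, x2 = 8
Slack at optimum:
  C1: slack = 11
  C2: slack = 9
  C3: slack = 24
  C4: slack = 2
  C5: slack = 0 (binding)
  x1 ≥ 0: x1 = 0 (binding)
  x2 ≥ 0: x2 = 8
Binding constraints: C5, x1 ≥ 0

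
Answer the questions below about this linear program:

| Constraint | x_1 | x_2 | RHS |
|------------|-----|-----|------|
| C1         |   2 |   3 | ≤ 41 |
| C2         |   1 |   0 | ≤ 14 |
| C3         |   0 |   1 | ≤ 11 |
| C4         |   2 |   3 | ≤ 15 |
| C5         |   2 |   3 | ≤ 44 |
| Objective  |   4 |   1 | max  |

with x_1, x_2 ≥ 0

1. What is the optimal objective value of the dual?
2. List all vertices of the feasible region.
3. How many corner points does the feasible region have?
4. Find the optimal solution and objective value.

1. 30 (by strong duality, equal to the primal optimum)
2. (0, 0), (7.5, 0), (0, 5)
3. 3
4. x_1 = 7.5, x_2 = 0, z = 30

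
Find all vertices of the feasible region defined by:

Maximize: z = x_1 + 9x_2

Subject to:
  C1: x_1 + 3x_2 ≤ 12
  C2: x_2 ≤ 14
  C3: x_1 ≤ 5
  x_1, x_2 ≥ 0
Each vertex is the intersection of two constraint boundaries that also satisfies all remaining constraints:
  x_1 = 0 and x_2 = 0 → (0, 0)
  x_1 = 5 and x_2 = 0 → (5, 0)
  x_1 + 3x_2 = 12 and x_1 = 5 → (5, 2.333)
  x_1 + 3x_2 = 12 and x_1 = 0 → (0, 4)

Vertices: (0, 0), (5, 0), (5, 2.333), (0, 4)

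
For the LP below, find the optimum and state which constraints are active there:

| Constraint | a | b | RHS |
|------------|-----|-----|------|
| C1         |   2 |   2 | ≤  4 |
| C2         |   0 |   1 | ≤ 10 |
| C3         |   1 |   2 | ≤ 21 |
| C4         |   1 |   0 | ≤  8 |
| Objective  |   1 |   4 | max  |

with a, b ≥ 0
Optimal: a = 0, b = 2
Slack at optimum:
  C1: slack = 0 (binding)
  C2: slack = 8
  C3: slack = 17
  C4: slack = 8
  a ≥ 0: a = 0 (binding)
  b ≥ 0: b = 2
Binding constraints: C1, a ≥ 0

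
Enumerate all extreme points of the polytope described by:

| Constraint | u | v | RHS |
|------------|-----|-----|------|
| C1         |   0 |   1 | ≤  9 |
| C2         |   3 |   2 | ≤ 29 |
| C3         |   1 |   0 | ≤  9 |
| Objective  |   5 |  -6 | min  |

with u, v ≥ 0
Each vertex is the intersection of two constraint boundaries that also satisfies all remaining constraints:
  u = 0 and v = 0 → (0, 0)
  u = 9 and v = 0 → (9, 0)
  3u + 2v = 29 and u = 9 → (9, 1)
  v = 9 and 3u + 2v = 29 → (3.667, 9)
  v = 9 and u = 0 → (0, 9)

Vertices: (0, 0), (9, 0), (9, 1), (3.667, 9), (0, 9)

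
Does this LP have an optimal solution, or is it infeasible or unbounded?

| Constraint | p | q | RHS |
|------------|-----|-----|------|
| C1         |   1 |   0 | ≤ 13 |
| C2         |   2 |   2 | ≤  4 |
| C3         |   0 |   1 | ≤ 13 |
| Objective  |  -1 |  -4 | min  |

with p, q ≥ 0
The point (0, 2) satisfies every constraint, so the LP is feasible; the constraints give p ≤ 13 and q ≤ 13, which with p, q ≥ 0 keep the feasible region inside a bounded box. A feasible, bounded LP attains a finite optimum at a vertex.

Evaluating z = -p - 4q at each vertex:
  (0, 0): z = 0
  (2, 0): z = -2
  (0, 2): z = -8

Feasible with finite optimum z* = -8 at (0, 2).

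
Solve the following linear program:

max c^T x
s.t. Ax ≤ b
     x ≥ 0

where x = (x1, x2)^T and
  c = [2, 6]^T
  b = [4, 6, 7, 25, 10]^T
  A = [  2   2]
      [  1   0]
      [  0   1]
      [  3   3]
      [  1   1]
x1 = 0, x2 = 2, z = 12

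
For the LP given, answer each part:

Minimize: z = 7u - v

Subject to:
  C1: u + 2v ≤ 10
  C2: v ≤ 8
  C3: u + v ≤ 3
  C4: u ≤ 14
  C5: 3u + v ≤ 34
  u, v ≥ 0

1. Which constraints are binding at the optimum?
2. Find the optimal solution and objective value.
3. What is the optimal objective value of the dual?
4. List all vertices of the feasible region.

1. C3, u ≥ 0
2. u = 0, v = 3, z = -3
3. -3 (by strong duality, equal to the primal optimum)
4. (0, 0), (3, 0), (0, 3)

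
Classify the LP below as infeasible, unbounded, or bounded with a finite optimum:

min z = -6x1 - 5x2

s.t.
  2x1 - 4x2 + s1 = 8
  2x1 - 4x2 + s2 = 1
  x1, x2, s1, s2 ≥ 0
Feasible point: (0, 0) satisfies every constraint, so the LP is feasible.
Direction d = (0, 1): for each constraint row a, a·d ≤ 0 —
  (2)(0) + (-4)(1) = -4 ≤ 0
  (2)(0) + (-4)(1) = -4 ≤ 0
and d ≥ 0, so (0, 0) + t·d stays feasible for every t ≥ 0. Along this ray z = -6x1 - 5x2 changes by -5 per unit t, so z → −∞.

The LP is unbounded; z can be made arbitrarily small.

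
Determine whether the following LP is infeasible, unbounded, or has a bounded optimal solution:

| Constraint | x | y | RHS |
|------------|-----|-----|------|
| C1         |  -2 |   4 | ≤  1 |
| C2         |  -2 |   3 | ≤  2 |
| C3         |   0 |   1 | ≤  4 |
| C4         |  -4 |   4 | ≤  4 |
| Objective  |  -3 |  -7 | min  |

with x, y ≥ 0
Feasible point: (0, 0) satisfies every constraint, so the LP is feasible.
Direction d = (1, 0): for each constraint row a, a·d ≤ 0 —
  (-2)(1) + (4)(0) = -2 ≤ 0
  (-2)(1) + (3)(0) = -2 ≤ 0
  (0)(1) + (1)(0) = 0 ≤ 0
  (-4)(1) + (4)(0) = -4 ≤ 0
and d ≥ 0, so (0, 0) + t·d stays feasible for every t ≥ 0. Along this ray z = -3x - 7y changes by -3 per unit t, so z → −∞.

Unbounded: there is a feasible ray along which z → −∞.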